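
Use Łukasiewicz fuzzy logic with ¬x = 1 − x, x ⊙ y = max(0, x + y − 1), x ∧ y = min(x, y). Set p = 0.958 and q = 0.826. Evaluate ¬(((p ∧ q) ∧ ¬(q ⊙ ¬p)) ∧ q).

0.174

p ∧ q = min(0.958, 0.826) = 0.826
¬p = 1 − 0.958 = 0.042
q ⊙ ¬p = max(0, 0.826 + 0.042 − 1) = max(0, -0.132) = 0.000
¬(q ⊙ ¬p) = 1 − 0.000 = 1.000
(p ∧ q) ∧ ¬(q ⊙ ¬p) = min(0.826, 1.000) = 0.826
((p ∧ q) ∧ ¬(q ⊙ ¬p)) ∧ q = min(0.826, 0.826) = 0.826
¬(((p ∧ q) ∧ ¬(q ⊙ ¬p)) ∧ q) = 1 − 0.826 = 0.174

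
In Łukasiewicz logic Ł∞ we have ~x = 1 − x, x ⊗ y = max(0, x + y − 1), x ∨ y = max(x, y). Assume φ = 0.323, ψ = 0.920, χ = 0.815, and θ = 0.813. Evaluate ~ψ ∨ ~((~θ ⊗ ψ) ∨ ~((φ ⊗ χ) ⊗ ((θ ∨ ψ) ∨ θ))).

0.080

~ψ = 1 − 0.920 = 0.080
~θ = 1 − 0.813 = 0.187
~θ ⊗ ψ = max(0, 0.187 + 0.920 − 1) = max(0, 0.107) = 0.107
φ ⊗ χ = max(0, 0.323 + 0.815 − 1) = max(0, 0.138) = 0.138
θ ∨ ψ = max(0.813, 0.920) = 0.920
(θ ∨ ψ) ∨ θ = max(0.920, 0.813) = 0.920
(φ ⊗ χ) ⊗ ((θ ∨ ψ) ∨ θ) = max(0, 0.138 + 0.920 − 1) = max(0, 0.058) = 0.058
~((φ ⊗ χ) ⊗ ((θ ∨ ψ) ∨ θ)) = 1 − 0.058 = 0.942
(~θ ⊗ ψ) ∨ ~((φ ⊗ χ) ⊗ ((θ ∨ ψ) ∨ θ)) = max(0.107, 0.942) = 0.942
~((~θ ⊗ ψ) ∨ ~((φ ⊗ χ) ⊗ ((θ ∨ ψ) ∨ θ))) = 1 − 0.942 = 0.058
~ψ ∨ ~((~θ ⊗ ψ) ∨ ~((φ ⊗ χ) ⊗ ((θ ∨ ψ) ∨ θ))) = max(0.080, 0.058) = 0.080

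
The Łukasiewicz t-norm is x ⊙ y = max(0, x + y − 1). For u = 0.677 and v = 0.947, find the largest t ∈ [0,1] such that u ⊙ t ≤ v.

1.000

The residuum of the Łukasiewicz t-norm gives the supremum: min(1, 1 − 0.677 + 0.947).
1 − 0.677 + 0.947 = 1.270, so t = min(1, 1.270) = 1.000.
Check: 0.677 ⊙ 1.000 = max(0, 0.677) = 0.677 ≤ 0.947.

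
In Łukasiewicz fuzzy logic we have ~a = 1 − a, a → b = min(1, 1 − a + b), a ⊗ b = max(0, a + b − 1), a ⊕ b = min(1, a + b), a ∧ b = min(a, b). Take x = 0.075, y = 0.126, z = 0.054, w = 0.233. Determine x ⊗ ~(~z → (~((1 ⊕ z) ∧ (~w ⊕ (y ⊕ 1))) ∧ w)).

0.021

~z = 1 − 0.054 = 0.946
1 ⊕ z = min(1, 1.000 + 0.054) = min(1, 1.054) = 1.000
~w = 1 − 0.233 = 0.767
y ⊕ 1 = min(1, 0.126 + 1.000) = min(1, 1.126) = 1.000
~w ⊕ (y ⊕ 1) = min(1, 0.767 + 1.000) = min(1, 1.767) = 1.000
(1 ⊕ z) ∧ (~w ⊕ (y ⊕ 1)) = min(1.000, 1.000) = 1.000
~((1 ⊕ z) ∧ (~w ⊕ (y ⊕ 1))) = 1 − 1.000 = 0.000
~((1 ⊕ z) ∧ (~w ⊕ (y ⊕ 1))) ∧ w = min(0.000, 0.233) = 0.000
~z → (~((1 ⊕ z) ∧ (~w ⊕ (y ⊕ 1))) ∧ w) = min(1, 1 − 0.946 + 0.000) = min(1, 0.054) = 0.054
~(~z → (~((1 ⊕ z) ∧ (~w ⊕ (y ⊕ 1))) ∧ w)) = 1 − 0.054 = 0.946
x ⊗ ~(~z → (~((1 ⊕ z) ∧ (~w ⊕ (y ⊕ 1))) ∧ w)) = max(0, 0.075 + 0.946 − 1) = max(0, 0.021) = 0.021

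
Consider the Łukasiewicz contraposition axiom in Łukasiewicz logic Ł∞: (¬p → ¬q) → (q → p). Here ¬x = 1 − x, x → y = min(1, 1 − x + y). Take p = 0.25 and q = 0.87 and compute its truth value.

1.00

¬p = 1 − 0.25 = 0.75
¬q = 1 − 0.87 = 0.13
¬p → ¬q = min(1, 1 − 0.75 + 0.13) = min(1, 0.38) = 0.38
q → p = min(1, 1 − 0.87 + 0.25) = min(1, 0.38) = 0.38
(¬p → ¬q) → (q → p) = min(1, 1 − 0.38 + 0.38) = min(1, 1.00) = 1.00
(As expected: an axiom of Ł∞, always 1.)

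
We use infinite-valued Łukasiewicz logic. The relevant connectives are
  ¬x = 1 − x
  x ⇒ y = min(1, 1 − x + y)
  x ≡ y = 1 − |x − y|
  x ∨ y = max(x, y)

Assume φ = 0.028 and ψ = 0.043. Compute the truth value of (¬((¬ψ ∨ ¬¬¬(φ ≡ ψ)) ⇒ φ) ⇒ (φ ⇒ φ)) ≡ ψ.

0.043

¬ψ = 1 − 0.043 = 0.957
φ ≡ ψ = 1 − |0.028 − 0.043| = 1 − 0.015 = 0.985
¬(φ ≡ ψ) = 1 − 0.985 = 0.015
¬¬(φ ≡ ψ) = 1 − 0.015 = 0.985
¬¬¬(φ ≡ ψ) = 1 − 0.985 = 0.015
¬ψ ∨ ¬¬¬(φ ≡ ψ) = max(0.957, 0.015) = 0.957
(¬ψ ∨ ¬¬¬(φ ≡ ψ)) ⇒ φ = min(1, 1 − 0.957 + 0.028) = min(1, 0.071) = 0.071
¬((¬ψ ∨ ¬¬¬(φ ≡ ψ)) ⇒ φ) = 1 − 0.071 = 0.929
φ ⇒ φ = min(1, 1 − 0.028 + 0.028) = min(1, 1.000) = 1.000
¬((¬ψ ∨ ¬¬¬(φ ≡ ψ)) ⇒ φ) ⇒ (φ ⇒ φ) = min(1, 1 − 0.929 + 1.000) = min(1, 1.071) = 1.000
(¬((¬ψ ∨ ¬¬¬(φ ≡ ψ)) ⇒ φ) ⇒ (φ ⇒ φ)) ≡ ψ = 1 − |1.000 − 0.043| = 1 − 0.957 = 0.043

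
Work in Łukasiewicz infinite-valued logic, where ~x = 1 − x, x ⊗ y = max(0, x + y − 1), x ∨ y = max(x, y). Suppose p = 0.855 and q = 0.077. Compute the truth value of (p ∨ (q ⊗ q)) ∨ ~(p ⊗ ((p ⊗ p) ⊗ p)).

q ⊗ q = max(0, 0.077 + 0.077 − 1) = max(0, -0.846) = 0.000
p ∨ (q ⊗ q) = max(0.855, 0.000) = 0.855
p ⊗ p = max(0, 0.855 + 0.855 − 1) = max(0, 0.710) = 0.710
(p ⊗ p) ⊗ p = max(0, 0.710 + 0.855 − 1) = max(0, 0.565) = 0.565
p ⊗ ((p ⊗ p) ⊗ p) = max(0, 0.855 + 0.565 − 1) = max(0, 0.420) = 0.420
~(p ⊗ ((p ⊗ p) ⊗ p)) = 1 − 0.420 = 0.580
(p ∨ (q ⊗ q)) ∨ ~(p ⊗ ((p ⊗ p) ⊗ p)) = max(0.855, 0.580) = 0.855

0.855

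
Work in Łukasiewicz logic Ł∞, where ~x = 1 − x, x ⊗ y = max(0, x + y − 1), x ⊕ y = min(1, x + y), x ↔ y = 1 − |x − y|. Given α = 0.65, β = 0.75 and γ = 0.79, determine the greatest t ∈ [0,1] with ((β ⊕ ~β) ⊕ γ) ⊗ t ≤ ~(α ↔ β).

0.10

~β = 1 − 0.75 = 0.25
β ⊕ ~β = min(1, 0.75 + 0.25) = min(1, 1.00) = 1.00
(β ⊕ ~β) ⊕ γ = min(1, 1.00 + 0.79) = min(1, 1.79) = 1.00
So the left factor is (β ⊕ ~β) ⊕ γ = 1.00.
α ↔ β = 1 − |0.65 − 0.75| = 1 − 0.10 = 0.90
~(α ↔ β) = 1 − 0.90 = 0.10
So the right-hand bound is ~(α ↔ β) = 0.10.
The residuum of the Łukasiewicz t-norm gives the supremum: min(1, 1 − 1.00 + 0.10).
1 − 1.00 + 0.10 = 0.10, so t = min(1, 0.10) = 0.10.
Check: 1.00 ⊗ 0.10 = max(0, 0.10) = 0.10 ≤ 0.10.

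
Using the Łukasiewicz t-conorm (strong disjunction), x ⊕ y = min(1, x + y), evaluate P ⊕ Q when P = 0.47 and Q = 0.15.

0.62

P ⊕ Q = min(1, 0.47 + 0.15) = min(1, 0.62) = 0.62
For comparison, the Gödel t-conorm max(x, y) would give 0.47.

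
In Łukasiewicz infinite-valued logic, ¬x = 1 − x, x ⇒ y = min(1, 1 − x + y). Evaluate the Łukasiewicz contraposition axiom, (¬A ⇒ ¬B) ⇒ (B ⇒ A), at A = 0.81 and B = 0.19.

¬A = 1 − 0.81 = 0.19
¬B = 1 − 0.19 = 0.81
¬A ⇒ ¬B = min(1, 1 − 0.19 + 0.81) = min(1, 1.62) = 1.00
B ⇒ A = min(1, 1 − 0.19 + 0.81) = min(1, 1.62) = 1.00
(¬A ⇒ ¬B) ⇒ (B ⇒ A) = min(1, 1 − 1.00 + 1.00) = min(1, 1.00) = 1.00
(As expected: an axiom of Ł∞, always 1.)

1.00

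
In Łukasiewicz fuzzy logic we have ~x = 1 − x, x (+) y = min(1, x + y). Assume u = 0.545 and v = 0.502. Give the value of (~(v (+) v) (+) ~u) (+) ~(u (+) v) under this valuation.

v (+) v = min(1, 0.502 + 0.502) = min(1, 1.004) = 1.000
~(v (+) v) = 1 − 1.000 = 0.000
~u = 1 − 0.545 = 0.455
~(v (+) v) (+) ~u = min(1, 0.000 + 0.455) = min(1, 0.455) = 0.455
u (+) v = min(1, 0.545 + 0.502) = min(1, 1.047) = 1.000
~(u (+) v) = 1 − 1.000 = 0.000
(~(v (+) v) (+) ~u) (+) ~(u (+) v) = min(1, 0.455 + 0.000) = min(1, 0.455) = 0.455

0.455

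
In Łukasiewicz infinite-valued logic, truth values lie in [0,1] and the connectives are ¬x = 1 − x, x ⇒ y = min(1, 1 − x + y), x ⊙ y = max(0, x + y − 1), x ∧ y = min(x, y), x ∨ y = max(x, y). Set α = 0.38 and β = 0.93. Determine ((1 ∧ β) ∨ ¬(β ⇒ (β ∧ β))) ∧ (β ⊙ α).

1 ∧ β = min(1.00, 0.93) = 0.93
β ∧ β = min(0.93, 0.93) = 0.93
β ⇒ (β ∧ β) = min(1, 1 − 0.93 + 0.93) = min(1, 1.00) = 1.00
¬(β ⇒ (β ∧ β)) = 1 − 1.00 = 0.00
(1 ∧ β) ∨ ¬(β ⇒ (β ∧ β)) = max(0.93, 0.00) = 0.93
β ⊙ α = max(0, 0.93 + 0.38 − 1) = max(0, 0.31) = 0.31
((1 ∧ β) ∨ ¬(β ⇒ (β ∧ β))) ∧ (β ⊙ α) = min(0.93, 0.31) = 0.31

0.31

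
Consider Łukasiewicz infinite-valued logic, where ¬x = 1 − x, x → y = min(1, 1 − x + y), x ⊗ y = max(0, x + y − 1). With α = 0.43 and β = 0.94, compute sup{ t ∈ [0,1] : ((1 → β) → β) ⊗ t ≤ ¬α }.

0.57

1 → β = min(1, 1 − 1.00 + 0.94) = min(1, 0.94) = 0.94
(1 → β) → β = min(1, 1 − 0.94 + 0.94) = min(1, 1.00) = 1.00
So the left factor is (1 → β) → β = 1.00.
¬α = 1 − 0.43 = 0.57
So the right-hand bound is ¬α = 0.57.
The residuum of the Łukasiewicz t-norm gives the supremum: min(1, 1 − 1.00 + 0.57).
1 − 1.00 + 0.57 = 0.57, so t = min(1, 0.57) = 0.57.
Check: 1.00 ⊗ 0.57 = max(0, 0.57) = 0.57 ≤ 0.57.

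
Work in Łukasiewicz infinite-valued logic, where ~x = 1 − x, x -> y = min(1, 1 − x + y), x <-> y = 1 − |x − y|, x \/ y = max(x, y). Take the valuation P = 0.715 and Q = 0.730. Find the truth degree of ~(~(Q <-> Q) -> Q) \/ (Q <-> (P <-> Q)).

Q <-> Q = 1 − |0.730 − 0.730| = 1 − 0.000 = 1.000
~(Q <-> Q) = 1 − 1.000 = 0.000
~(Q <-> Q) -> Q = min(1, 1 − 0.000 + 0.730) = min(1, 1.730) = 1.000
~(~(Q <-> Q) -> Q) = 1 − 1.000 = 0.000
P <-> Q = 1 − |0.715 − 0.730| = 1 − 0.015 = 0.985
Q <-> (P <-> Q) = 1 − |0.730 − 0.985| = 1 − 0.255 = 0.745
~(~(Q <-> Q) -> Q) \/ (Q <-> (P <-> Q)) = max(0.000, 0.745) = 0.745

0.745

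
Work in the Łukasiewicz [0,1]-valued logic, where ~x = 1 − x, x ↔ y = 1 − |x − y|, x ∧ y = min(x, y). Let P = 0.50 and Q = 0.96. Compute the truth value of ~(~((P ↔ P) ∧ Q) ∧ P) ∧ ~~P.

0.50

P ↔ P = 1 − |0.50 − 0.50| = 1 − 0.00 = 1.00
(P ↔ P) ∧ Q = min(1.00, 0.96) = 0.96
~((P ↔ P) ∧ Q) = 1 − 0.96 = 0.04
~((P ↔ P) ∧ Q) ∧ P = min(0.04, 0.50) = 0.04
~(~((P ↔ P) ∧ Q) ∧ P) = 1 − 0.04 = 0.96
~P = 1 − 0.50 = 0.50
~~P = 1 − 0.50 = 0.50
~(~((P ↔ P) ∧ Q) ∧ P) ∧ ~~P = min(0.96, 0.50) = 0.50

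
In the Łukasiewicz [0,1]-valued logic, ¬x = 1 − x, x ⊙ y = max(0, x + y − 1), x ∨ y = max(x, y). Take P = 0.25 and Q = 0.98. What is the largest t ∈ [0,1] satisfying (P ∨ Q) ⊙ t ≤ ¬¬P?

0.27

P ∨ Q = max(0.25, 0.98) = 0.98
So the left factor is P ∨ Q = 0.98.
¬P = 1 − 0.25 = 0.75
¬¬P = 1 − 0.75 = 0.25
So the right-hand bound is ¬¬P = 0.25.
The residuum of the Łukasiewicz t-norm gives the supremum: min(1, 1 − 0.98 + 0.25).
1 − 0.98 + 0.25 = 0.27, so t = min(1, 0.27) = 0.27.
Check: 0.98 ⊙ 0.27 = max(0, 0.25) = 0.25 ≤ 0.25.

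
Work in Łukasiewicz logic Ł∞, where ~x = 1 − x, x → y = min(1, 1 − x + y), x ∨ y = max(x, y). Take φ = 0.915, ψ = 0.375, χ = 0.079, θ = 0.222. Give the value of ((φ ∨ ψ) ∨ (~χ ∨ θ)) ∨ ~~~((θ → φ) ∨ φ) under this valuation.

0.921

φ ∨ ψ = max(0.915, 0.375) = 0.915
~χ = 1 − 0.079 = 0.921
~χ ∨ θ = max(0.921, 0.222) = 0.921
(φ ∨ ψ) ∨ (~χ ∨ θ) = max(0.915, 0.921) = 0.921
θ → φ = min(1, 1 − 0.222 + 0.915) = min(1, 1.693) = 1.000
(θ → φ) ∨ φ = max(1.000, 0.915) = 1.000
~((θ → φ) ∨ φ) = 1 − 1.000 = 0.000
~~((θ → φ) ∨ φ) = 1 − 0.000 = 1.000
~~~((θ → φ) ∨ φ) = 1 − 1.000 = 0.000
((φ ∨ ψ) ∨ (~χ ∨ θ)) ∨ ~~~((θ → φ) ∨ φ) = max(0.921, 0.000) = 0.921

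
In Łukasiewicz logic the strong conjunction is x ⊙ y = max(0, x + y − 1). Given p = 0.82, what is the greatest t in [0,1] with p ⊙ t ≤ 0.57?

The residuum of the Łukasiewicz t-norm gives the supremum: min(1, 1 − 0.82 + 0.57).
1 − 0.82 + 0.57 = 0.75, so t = min(1, 0.75) = 0.75.
Check: 0.82 ⊙ 0.75 = max(0, 0.57) = 0.57 ≤ 0.57.

0.75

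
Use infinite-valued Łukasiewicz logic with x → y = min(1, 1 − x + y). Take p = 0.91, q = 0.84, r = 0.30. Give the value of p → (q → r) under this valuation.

q → r = min(1, 1 − 0.84 + 0.30) = min(1, 0.46) = 0.46
p → (q → r) = min(1, 1 − 0.91 + 0.46) = min(1, 0.55) = 0.55

0.55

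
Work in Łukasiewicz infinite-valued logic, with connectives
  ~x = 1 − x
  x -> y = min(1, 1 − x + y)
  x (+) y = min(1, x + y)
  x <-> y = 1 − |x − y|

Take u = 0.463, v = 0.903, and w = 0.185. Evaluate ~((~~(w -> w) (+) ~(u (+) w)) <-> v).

w -> w = min(1, 1 − 0.185 + 0.185) = min(1, 1.000) = 1.000
~(w -> w) = 1 − 1.000 = 0.000
~~(w -> w) = 1 − 0.000 = 1.000
u (+) w = min(1, 0.463 + 0.185) = min(1, 0.648) = 0.648
~(u (+) w) = 1 − 0.648 = 0.352
~~(w -> w) (+) ~(u (+) w) = min(1, 1.000 + 0.352) = min(1, 1.352) = 1.000
(~~(w -> w) (+) ~(u (+) w)) <-> v = 1 − |1.000 − 0.903| = 1 − 0.097 = 0.903
~((~~(w -> w) (+) ~(u (+) w)) <-> v) = 1 − 0.903 = 0.097

0.097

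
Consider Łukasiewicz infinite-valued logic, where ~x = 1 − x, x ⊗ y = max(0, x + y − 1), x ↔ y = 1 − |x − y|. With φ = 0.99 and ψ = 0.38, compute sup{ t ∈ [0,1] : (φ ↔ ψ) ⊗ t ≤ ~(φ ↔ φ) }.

φ ↔ ψ = 1 − |0.99 − 0.38| = 1 − 0.61 = 0.39
So the left factor is φ ↔ ψ = 0.39.
φ ↔ φ = 1 − |0.99 − 0.99| = 1 − 0.00 = 1.00
~(φ ↔ φ) = 1 − 1.00 = 0.00
So the right-hand bound is ~(φ ↔ φ) = 0.00.
The residuum of the Łukasiewicz t-norm gives the supremum: min(1, 1 − 0.39 + 0.00).
1 − 0.39 + 0.00 = 0.61, so t = min(1, 0.61) = 0.61.
Check: 0.39 ⊗ 0.61 = max(0, 0.00) = 0.00 ≤ 0.00.

0.61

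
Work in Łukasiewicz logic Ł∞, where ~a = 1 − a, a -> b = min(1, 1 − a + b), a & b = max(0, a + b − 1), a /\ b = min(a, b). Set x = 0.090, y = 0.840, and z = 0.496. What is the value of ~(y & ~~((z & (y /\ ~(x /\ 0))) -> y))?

0.160

x /\ 0 = min(0.090, 0.000) = 0.000
~(x /\ 0) = 1 − 0.000 = 1.000
y /\ ~(x /\ 0) = min(0.840, 1.000) = 0.840
z & (y /\ ~(x /\ 0)) = max(0, 0.496 + 0.840 − 1) = max(0, 0.336) = 0.336
(z & (y /\ ~(x /\ 0))) -> y = min(1, 1 − 0.336 + 0.840) = min(1, 1.504) = 1.000
~((z & (y /\ ~(x /\ 0))) -> y) = 1 − 1.000 = 0.000
~~((z & (y /\ ~(x /\ 0))) -> y) = 1 − 0.000 = 1.000
y & ~~((z & (y /\ ~(x /\ 0))) -> y) = max(0, 0.840 + 1.000 − 1) = max(0, 0.840) = 0.840
~(y & ~~((z & (y /\ ~(x /\ 0))) -> y)) = 1 − 0.840 = 0.160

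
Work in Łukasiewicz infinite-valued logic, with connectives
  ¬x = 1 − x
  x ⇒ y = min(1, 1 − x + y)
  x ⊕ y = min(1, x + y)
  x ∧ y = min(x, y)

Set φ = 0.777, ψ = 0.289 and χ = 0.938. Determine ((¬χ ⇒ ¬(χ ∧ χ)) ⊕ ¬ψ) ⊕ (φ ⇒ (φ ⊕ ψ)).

¬χ = 1 − 0.938 = 0.062
χ ∧ χ = min(0.938, 0.938) = 0.938
¬(χ ∧ χ) = 1 − 0.938 = 0.062
¬χ ⇒ ¬(χ ∧ χ) = min(1, 1 − 0.062 + 0.062) = min(1, 1.000) = 1.000
¬ψ = 1 − 0.289 = 0.711
(¬χ ⇒ ¬(χ ∧ χ)) ⊕ ¬ψ = min(1, 1.000 + 0.711) = min(1, 1.711) = 1.000
φ ⊕ ψ = min(1, 0.777 + 0.289) = min(1, 1.066) = 1.000
φ ⇒ (φ ⊕ ψ) = min(1, 1 − 0.777 + 1.000) = min(1, 1.223) = 1.000
((¬χ ⇒ ¬(χ ∧ χ)) ⊕ ¬ψ) ⊕ (φ ⇒ (φ ⊕ ψ)) = min(1, 1.000 + 1.000) = min(1, 2.000) = 1.000

1.000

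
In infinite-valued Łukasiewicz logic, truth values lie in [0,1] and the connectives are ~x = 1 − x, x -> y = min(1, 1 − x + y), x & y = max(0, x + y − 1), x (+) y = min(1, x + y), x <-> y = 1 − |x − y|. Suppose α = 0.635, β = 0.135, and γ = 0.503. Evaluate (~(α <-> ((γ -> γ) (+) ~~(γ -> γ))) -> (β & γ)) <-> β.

0.500

γ -> γ = min(1, 1 − 0.503 + 0.503) = min(1, 1.000) = 1.000
~(γ -> γ) = 1 − 1.000 = 0.000
~~(γ -> γ) = 1 − 0.000 = 1.000
(γ -> γ) (+) ~~(γ -> γ) = min(1, 1.000 + 1.000) = min(1, 2.000) = 1.000
α <-> ((γ -> γ) (+) ~~(γ -> γ)) = 1 − |0.635 − 1.000| = 1 − 0.365 = 0.635
~(α <-> ((γ -> γ) (+) ~~(γ -> γ))) = 1 − 0.635 = 0.365
β & γ = max(0, 0.135 + 0.503 − 1) = max(0, -0.362) = 0.000
~(α <-> ((γ -> γ) (+) ~~(γ -> γ))) -> (β & γ) = min(1, 1 − 0.365 + 0.000) = min(1, 0.635) = 0.635
(~(α <-> ((γ -> γ) (+) ~~(γ -> γ))) -> (β & γ)) <-> β = 1 − |0.635 − 0.135| = 1 − 0.500 = 0.500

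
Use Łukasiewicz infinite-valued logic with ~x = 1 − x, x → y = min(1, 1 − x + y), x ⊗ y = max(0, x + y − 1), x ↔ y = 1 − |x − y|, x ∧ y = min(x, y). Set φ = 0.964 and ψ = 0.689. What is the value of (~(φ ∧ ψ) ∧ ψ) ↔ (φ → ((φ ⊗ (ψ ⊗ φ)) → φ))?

φ ∧ ψ = min(0.964, 0.689) = 0.689
~(φ ∧ ψ) = 1 − 0.689 = 0.311
~(φ ∧ ψ) ∧ ψ = min(0.311, 0.689) = 0.311
ψ ⊗ φ = max(0, 0.689 + 0.964 − 1) = max(0, 0.653) = 0.653
φ ⊗ (ψ ⊗ φ) = max(0, 0.964 + 0.653 − 1) = max(0, 0.617) = 0.617
(φ ⊗ (ψ ⊗ φ)) → φ = min(1, 1 − 0.617 + 0.964) = min(1, 1.347) = 1.000
φ → ((φ ⊗ (ψ ⊗ φ)) → φ) = min(1, 1 − 0.964 + 1.000) = min(1, 1.036) = 1.000
(~(φ ∧ ψ) ∧ ψ) ↔ (φ → ((φ ⊗ (ψ ⊗ φ)) → φ)) = 1 − |0.311 − 1.000| = 1 − 0.689 = 0.311

0.311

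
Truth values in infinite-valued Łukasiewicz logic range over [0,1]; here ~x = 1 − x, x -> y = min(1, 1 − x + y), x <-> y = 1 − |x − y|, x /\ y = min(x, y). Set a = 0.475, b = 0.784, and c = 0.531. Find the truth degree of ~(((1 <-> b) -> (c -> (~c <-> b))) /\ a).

1 <-> b = 1 − |1.000 − 0.784| = 1 − 0.216 = 0.784
~c = 1 − 0.531 = 0.469
~c <-> b = 1 − |0.469 − 0.784| = 1 − 0.315 = 0.685
c -> (~c <-> b) = min(1, 1 − 0.531 + 0.685) = min(1, 1.154) = 1.000
(1 <-> b) -> (c -> (~c <-> b)) = min(1, 1 − 0.784 + 1.000) = min(1, 1.216) = 1.000
((1 <-> b) -> (c -> (~c <-> b))) /\ a = min(1.000, 0.475) = 0.475
~(((1 <-> b) -> (c -> (~c <-> b))) /\ a) = 1 − 0.475 = 0.525

0.525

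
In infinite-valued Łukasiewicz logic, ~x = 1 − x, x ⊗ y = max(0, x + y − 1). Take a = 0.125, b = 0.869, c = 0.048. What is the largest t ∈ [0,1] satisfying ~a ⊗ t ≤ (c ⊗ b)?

~a = 1 − 0.125 = 0.875
So the left factor is ~a = 0.875.
c ⊗ b = max(0, 0.048 + 0.869 − 1) = max(0, -0.083) = 0.000
So the right-hand bound is c ⊗ b = 0.000.
The residuum of the Łukasiewicz t-norm gives the supremum: min(1, 1 − 0.875 + 0.000).
1 − 0.875 + 0.000 = 0.125, so t = min(1, 0.125) = 0.125.
Check: 0.875 ⊗ 0.125 = max(0, 0.000) = 0.000 ≤ 0.000.

0.125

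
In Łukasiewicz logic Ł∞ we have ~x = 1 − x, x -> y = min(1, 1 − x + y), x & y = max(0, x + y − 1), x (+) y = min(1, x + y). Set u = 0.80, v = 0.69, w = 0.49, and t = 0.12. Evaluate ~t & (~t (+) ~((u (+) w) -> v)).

0.88

~t = 1 − 0.12 = 0.88
u (+) w = min(1, 0.80 + 0.49) = min(1, 1.29) = 1.00
(u (+) w) -> v = min(1, 1 − 1.00 + 0.69) = min(1, 0.69) = 0.69
~((u (+) w) -> v) = 1 − 0.69 = 0.31
~t (+) ~((u (+) w) -> v) = min(1, 0.88 + 0.31) = min(1, 1.19) = 1.00
~t & (~t (+) ~((u (+) w) -> v)) = max(0, 0.88 + 1.00 − 1) = max(0, 0.88) = 0.88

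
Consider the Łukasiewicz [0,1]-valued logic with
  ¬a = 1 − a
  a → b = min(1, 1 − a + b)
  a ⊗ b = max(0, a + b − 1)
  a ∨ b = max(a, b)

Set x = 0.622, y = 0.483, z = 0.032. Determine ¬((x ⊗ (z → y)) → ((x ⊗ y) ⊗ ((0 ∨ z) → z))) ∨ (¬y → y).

0.966

z → y = min(1, 1 − 0.032 + 0.483) = min(1, 1.451) = 1.000
x ⊗ (z → y) = max(0, 0.622 + 1.000 − 1) = max(0, 0.622) = 0.622
x ⊗ y = max(0, 0.622 + 0.483 − 1) = max(0, 0.105) = 0.105
0 ∨ z = max(0.000, 0.032) = 0.032
(0 ∨ z) → z = min(1, 1 − 0.032 + 0.032) = min(1, 1.000) = 1.000
(x ⊗ y) ⊗ ((0 ∨ z) → z) = max(0, 0.105 + 1.000 − 1) = max(0, 0.105) = 0.105
(x ⊗ (z → y)) → ((x ⊗ y) ⊗ ((0 ∨ z) → z)) = min(1, 1 − 0.622 + 0.105) = min(1, 0.483) = 0.483
¬((x ⊗ (z → y)) → ((x ⊗ y) ⊗ ((0 ∨ z) → z))) = 1 − 0.483 = 0.517
¬y = 1 − 0.483 = 0.517
¬y → y = min(1, 1 − 0.517 + 0.483) = min(1, 0.966) = 0.966
¬((x ⊗ (z → y)) → ((x ⊗ y) ⊗ ((0 ∨ z) → z))) ∨ (¬y → y) = max(0.517, 0.966) = 0.966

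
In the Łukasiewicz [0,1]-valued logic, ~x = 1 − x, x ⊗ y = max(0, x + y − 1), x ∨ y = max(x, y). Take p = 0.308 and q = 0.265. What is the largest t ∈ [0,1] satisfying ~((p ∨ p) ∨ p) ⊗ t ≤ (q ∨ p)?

p ∨ p = max(0.308, 0.308) = 0.308
(p ∨ p) ∨ p = max(0.308, 0.308) = 0.308
~((p ∨ p) ∨ p) = 1 − 0.308 = 0.692
So the left factor is ~((p ∨ p) ∨ p) = 0.692.
q ∨ p = max(0.265, 0.308) = 0.308
So the right-hand bound is q ∨ p = 0.308.
The residuum of the Łukasiewicz t-norm gives the supremum: min(1, 1 − 0.692 + 0.308).
1 − 0.692 + 0.308 = 0.616, so t = min(1, 0.616) = 0.616.
Check: 0.692 ⊗ 0.616 = max(0, 0.308) = 0.308 ≤ 0.308.

0.616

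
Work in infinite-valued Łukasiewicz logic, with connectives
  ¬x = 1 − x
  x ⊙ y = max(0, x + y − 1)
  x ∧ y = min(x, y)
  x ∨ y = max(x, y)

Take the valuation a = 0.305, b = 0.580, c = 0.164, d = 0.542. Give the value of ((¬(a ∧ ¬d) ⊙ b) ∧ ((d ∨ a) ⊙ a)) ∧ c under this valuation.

0.000

¬d = 1 − 0.542 = 0.458
a ∧ ¬d = min(0.305, 0.458) = 0.305
¬(a ∧ ¬d) = 1 − 0.305 = 0.695
¬(a ∧ ¬d) ⊙ b = max(0, 0.695 + 0.580 − 1) = max(0, 0.275) = 0.275
d ∨ a = max(0.542, 0.305) = 0.542
(d ∨ a) ⊙ a = max(0, 0.542 + 0.305 − 1) = max(0, -0.153) = 0.000
(¬(a ∧ ¬d) ⊙ b) ∧ ((d ∨ a) ⊙ a) = min(0.275, 0.000) = 0.000
((¬(a ∧ ¬d) ⊙ b) ∧ ((d ∨ a) ⊙ a)) ∧ c = min(0.000, 0.164) = 0.000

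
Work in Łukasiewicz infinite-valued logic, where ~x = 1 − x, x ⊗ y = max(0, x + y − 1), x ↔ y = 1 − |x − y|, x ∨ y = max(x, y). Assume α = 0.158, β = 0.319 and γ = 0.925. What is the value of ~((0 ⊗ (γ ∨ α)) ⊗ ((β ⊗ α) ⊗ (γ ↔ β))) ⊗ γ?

γ ∨ α = max(0.925, 0.158) = 0.925
0 ⊗ (γ ∨ α) = max(0, 0.000 + 0.925 − 1) = max(0, -0.075) = 0.000
β ⊗ α = max(0, 0.319 + 0.158 − 1) = max(0, -0.523) = 0.000
γ ↔ β = 1 − |0.925 − 0.319| = 1 − 0.606 = 0.394
(β ⊗ α) ⊗ (γ ↔ β) = max(0, 0.000 + 0.394 − 1) = max(0, -0.606) = 0.000
(0 ⊗ (γ ∨ α)) ⊗ ((β ⊗ α) ⊗ (γ ↔ β)) = max(0, 0.000 + 0.000 − 1) = max(0, -1.000) = 0.000
~((0 ⊗ (γ ∨ α)) ⊗ ((β ⊗ α) ⊗ (γ ↔ β))) = 1 − 0.000 = 1.000
~((0 ⊗ (γ ∨ α)) ⊗ ((β ⊗ α) ⊗ (γ ↔ β))) ⊗ γ = max(0, 1.000 + 0.925 − 1) = max(0, 0.925) = 0.925

0.925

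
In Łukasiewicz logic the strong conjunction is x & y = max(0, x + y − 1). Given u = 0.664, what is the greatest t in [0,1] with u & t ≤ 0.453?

The residuum of the Łukasiewicz t-norm gives the supremum: min(1, 1 − 0.664 + 0.453).
1 − 0.664 + 0.453 = 0.789, so t = min(1, 0.789) = 0.789.
Check: 0.664 & 0.789 = max(0, 0.453) = 0.453 ≤ 0.453.

0.789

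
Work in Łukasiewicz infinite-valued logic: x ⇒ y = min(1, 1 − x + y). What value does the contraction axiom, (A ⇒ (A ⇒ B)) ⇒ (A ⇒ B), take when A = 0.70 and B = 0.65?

A ⇒ B = min(1, 1 − 0.70 + 0.65) = min(1, 0.95) = 0.95
A ⇒ (A ⇒ B) = min(1, 1 − 0.70 + 0.95) = min(1, 1.25) = 1.00
(A ⇒ (A ⇒ B)) ⇒ (A ⇒ B) = min(1, 1 − 1.00 + 0.95) = min(1, 0.95) = 0.95
(The value 0.95 < 1 shows this instance is not satisfied; fails in Ł∞ (the t-norm is not idempotent).)

0.95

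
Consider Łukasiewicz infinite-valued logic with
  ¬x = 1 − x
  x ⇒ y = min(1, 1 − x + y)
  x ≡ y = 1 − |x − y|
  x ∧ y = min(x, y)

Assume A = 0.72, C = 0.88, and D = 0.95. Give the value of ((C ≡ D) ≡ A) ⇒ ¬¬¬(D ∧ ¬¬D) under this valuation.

C ≡ D = 1 − |0.88 − 0.95| = 1 − 0.07 = 0.93
(C ≡ D) ≡ A = 1 − |0.93 − 0.72| = 1 − 0.21 = 0.79
¬D = 1 − 0.95 = 0.05
¬¬D = 1 − 0.05 = 0.95
D ∧ ¬¬D = min(0.95, 0.95) = 0.95
¬(D ∧ ¬¬D) = 1 − 0.95 = 0.05
¬¬(D ∧ ¬¬D) = 1 − 0.05 = 0.95
¬¬¬(D ∧ ¬¬D) = 1 − 0.95 = 0.05
((C ≡ D) ≡ A) ⇒ ¬¬¬(D ∧ ¬¬D) = min(1, 1 − 0.79 + 0.05) = min(1, 0.26) = 0.26

0.26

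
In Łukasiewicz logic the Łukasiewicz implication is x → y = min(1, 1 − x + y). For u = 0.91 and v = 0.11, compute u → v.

u → v = min(1, 1 − 0.91 + 0.11) = min(1, 0.20) = 0.20
For comparison, the Gödel implication (1 if x ≤ y else y) would give 0.11.

0.20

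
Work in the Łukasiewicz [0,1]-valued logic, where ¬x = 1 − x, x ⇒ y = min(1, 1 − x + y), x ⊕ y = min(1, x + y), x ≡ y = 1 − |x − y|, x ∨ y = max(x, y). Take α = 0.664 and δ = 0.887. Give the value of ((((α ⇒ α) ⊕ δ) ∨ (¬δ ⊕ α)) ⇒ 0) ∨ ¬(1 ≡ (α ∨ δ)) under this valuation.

α ⇒ α = min(1, 1 − 0.664 + 0.664) = min(1, 1.000) = 1.000
(α ⇒ α) ⊕ δ = min(1, 1.000 + 0.887) = min(1, 1.887) = 1.000
¬δ = 1 − 0.887 = 0.113
¬δ ⊕ α = min(1, 0.113 + 0.664) = min(1, 0.777) = 0.777
((α ⇒ α) ⊕ δ) ∨ (¬δ ⊕ α) = max(1.000, 0.777) = 1.000
(((α ⇒ α) ⊕ δ) ∨ (¬δ ⊕ α)) ⇒ 0 = min(1, 1 − 1.000 + 0.000) = min(1, 0.000) = 0.000
α ∨ δ = max(0.664, 0.887) = 0.887
1 ≡ (α ∨ δ) = 1 − |1.000 − 0.887| = 1 − 0.113 = 0.887
¬(1 ≡ (α ∨ δ)) = 1 − 0.887 = 0.113
((((α ⇒ α) ⊕ δ) ∨ (¬δ ⊕ α)) ⇒ 0) ∨ ¬(1 ≡ (α ∨ δ)) = max(0.000, 0.113) = 0.113

0.113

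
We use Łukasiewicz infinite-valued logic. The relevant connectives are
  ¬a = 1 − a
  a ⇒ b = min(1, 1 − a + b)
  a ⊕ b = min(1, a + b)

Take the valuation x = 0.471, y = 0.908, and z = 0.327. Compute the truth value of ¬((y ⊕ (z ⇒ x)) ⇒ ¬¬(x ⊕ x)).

0.058

z ⇒ x = min(1, 1 − 0.327 + 0.471) = min(1, 1.144) = 1.000
y ⊕ (z ⇒ x) = min(1, 0.908 + 1.000) = min(1, 1.908) = 1.000
x ⊕ x = min(1, 0.471 + 0.471) = min(1, 0.942) = 0.942
¬(x ⊕ x) = 1 − 0.942 = 0.058
¬¬(x ⊕ x) = 1 − 0.058 = 0.942
(y ⊕ (z ⇒ x)) ⇒ ¬¬(x ⊕ x) = min(1, 1 − 1.000 + 0.942) = min(1, 0.942) = 0.942
¬((y ⊕ (z ⇒ x)) ⇒ ¬¬(x ⊕ x)) = 1 − 0.942 = 0.058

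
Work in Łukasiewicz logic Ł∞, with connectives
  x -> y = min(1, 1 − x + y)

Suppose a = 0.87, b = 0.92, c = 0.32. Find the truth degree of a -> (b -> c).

b -> c = min(1, 1 − 0.92 + 0.32) = min(1, 0.40) = 0.40
a -> (b -> c) = min(1, 1 − 0.87 + 0.40) = min(1, 0.53) = 0.53

0.53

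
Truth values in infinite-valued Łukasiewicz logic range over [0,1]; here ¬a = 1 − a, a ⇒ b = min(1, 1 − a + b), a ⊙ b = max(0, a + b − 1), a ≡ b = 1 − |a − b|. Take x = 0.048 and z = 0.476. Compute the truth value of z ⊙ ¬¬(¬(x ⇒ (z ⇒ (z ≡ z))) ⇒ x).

z ≡ z = 1 − |0.476 − 0.476| = 1 − 0.000 = 1.000
z ⇒ (z ≡ z) = min(1, 1 − 0.476 + 1.000) = min(1, 1.524) = 1.000
x ⇒ (z ⇒ (z ≡ z)) = min(1, 1 − 0.048 + 1.000) = min(1, 1.952) = 1.000
¬(x ⇒ (z ⇒ (z ≡ z))) = 1 − 1.000 = 0.000
¬(x ⇒ (z ⇒ (z ≡ z))) ⇒ x = min(1, 1 − 0.000 + 0.048) = min(1, 1.048) = 1.000
¬(¬(x ⇒ (z ⇒ (z ≡ z))) ⇒ x) = 1 − 1.000 = 0.000
¬¬(¬(x ⇒ (z ⇒ (z ≡ z))) ⇒ x) = 1 − 0.000 = 1.000
z ⊙ ¬¬(¬(x ⇒ (z ⇒ (z ≡ z))) ⇒ x) = max(0, 0.476 + 1.000 − 1) = max(0, 0.476) = 0.476

0.476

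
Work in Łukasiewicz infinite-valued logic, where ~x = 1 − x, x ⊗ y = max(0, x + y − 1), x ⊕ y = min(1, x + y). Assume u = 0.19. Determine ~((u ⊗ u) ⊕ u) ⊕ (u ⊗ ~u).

0.81

u ⊗ u = max(0, 0.19 + 0.19 − 1) = max(0, -0.62) = 0.00
(u ⊗ u) ⊕ u = min(1, 0.00 + 0.19) = min(1, 0.19) = 0.19
~((u ⊗ u) ⊕ u) = 1 − 0.19 = 0.81
~u = 1 − 0.19 = 0.81
u ⊗ ~u = max(0, 0.19 + 0.81 − 1) = max(0, 0.00) = 0.00
~((u ⊗ u) ⊕ u) ⊕ (u ⊗ ~u) = min(1, 0.81 + 0.00) = min(1, 0.81) = 0.81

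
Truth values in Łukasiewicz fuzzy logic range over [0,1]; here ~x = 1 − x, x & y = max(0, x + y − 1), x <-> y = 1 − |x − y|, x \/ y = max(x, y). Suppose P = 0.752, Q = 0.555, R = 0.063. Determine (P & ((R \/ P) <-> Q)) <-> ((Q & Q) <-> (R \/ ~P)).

0.693

R \/ P = max(0.063, 0.752) = 0.752
(R \/ P) <-> Q = 1 − |0.752 − 0.555| = 1 − 0.197 = 0.803
P & ((R \/ P) <-> Q) = max(0, 0.752 + 0.803 − 1) = max(0, 0.555) = 0.555
Q & Q = max(0, 0.555 + 0.555 − 1) = max(0, 0.110) = 0.110
~P = 1 − 0.752 = 0.248
R \/ ~P = max(0.063, 0.248) = 0.248
(Q & Q) <-> (R \/ ~P) = 1 − |0.110 − 0.248| = 1 − 0.138 = 0.862
(P & ((R \/ P) <-> Q)) <-> ((Q & Q) <-> (R \/ ~P)) = 1 − |0.555 − 0.862| = 1 − 0.307 = 0.693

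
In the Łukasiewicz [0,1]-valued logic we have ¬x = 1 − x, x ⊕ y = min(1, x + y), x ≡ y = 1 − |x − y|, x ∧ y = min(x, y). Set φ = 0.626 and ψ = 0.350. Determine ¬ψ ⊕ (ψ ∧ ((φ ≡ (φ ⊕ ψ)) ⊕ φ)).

¬ψ = 1 − 0.350 = 0.650
φ ⊕ ψ = min(1, 0.626 + 0.350) = min(1, 0.976) = 0.976
φ ≡ (φ ⊕ ψ) = 1 − |0.626 − 0.976| = 1 − 0.350 = 0.650
(φ ≡ (φ ⊕ ψ)) ⊕ φ = min(1, 0.650 + 0.626) = min(1, 1.276) = 1.000
ψ ∧ ((φ ≡ (φ ⊕ ψ)) ⊕ φ) = min(0.350, 1.000) = 0.350
¬ψ ⊕ (ψ ∧ ((φ ≡ (φ ⊕ ψ)) ⊕ φ)) = min(1, 0.650 + 0.350) = min(1, 1.000) = 1.000

1.000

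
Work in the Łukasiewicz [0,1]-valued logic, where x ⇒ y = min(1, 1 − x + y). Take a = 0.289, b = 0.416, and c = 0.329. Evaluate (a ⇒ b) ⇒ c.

0.329

a ⇒ b = min(1, 1 − 0.289 + 0.416) = min(1, 1.127) = 1.000
(a ⇒ b) ⇒ c = min(1, 1 − 1.000 + 0.329) = min(1, 0.329) = 0.329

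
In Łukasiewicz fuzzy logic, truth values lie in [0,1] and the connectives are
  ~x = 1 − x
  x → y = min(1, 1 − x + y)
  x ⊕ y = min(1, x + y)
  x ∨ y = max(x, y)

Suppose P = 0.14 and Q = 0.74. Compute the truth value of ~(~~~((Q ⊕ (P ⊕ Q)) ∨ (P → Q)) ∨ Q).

0.26

P ⊕ Q = min(1, 0.14 + 0.74) = min(1, 0.88) = 0.88
Q ⊕ (P ⊕ Q) = min(1, 0.74 + 0.88) = min(1, 1.62) = 1.00
P → Q = min(1, 1 − 0.14 + 0.74) = min(1, 1.60) = 1.00
(Q ⊕ (P ⊕ Q)) ∨ (P → Q) = max(1.00, 1.00) = 1.00
~((Q ⊕ (P ⊕ Q)) ∨ (P → Q)) = 1 − 1.00 = 0.00
~~((Q ⊕ (P ⊕ Q)) ∨ (P → Q)) = 1 − 0.00 = 1.00
~~~((Q ⊕ (P ⊕ Q)) ∨ (P → Q)) = 1 − 1.00 = 0.00
~~~((Q ⊕ (P ⊕ Q)) ∨ (P → Q)) ∨ Q = max(0.00, 0.74) = 0.74
~(~~~((Q ⊕ (P ⊕ Q)) ∨ (P → Q)) ∨ Q) = 1 − 0.74 = 0.26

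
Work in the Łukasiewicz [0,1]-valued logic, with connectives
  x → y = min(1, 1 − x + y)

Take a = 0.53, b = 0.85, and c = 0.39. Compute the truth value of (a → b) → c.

0.39

a → b = min(1, 1 − 0.53 + 0.85) = min(1, 1.32) = 1.00
(a → b) → c = min(1, 1 − 1.00 + 0.39) = min(1, 0.39) = 0.39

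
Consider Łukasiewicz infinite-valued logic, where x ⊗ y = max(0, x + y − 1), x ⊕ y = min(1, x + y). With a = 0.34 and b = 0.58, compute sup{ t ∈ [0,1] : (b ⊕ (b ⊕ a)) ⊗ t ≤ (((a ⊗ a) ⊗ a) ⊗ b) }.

b ⊕ a = min(1, 0.58 + 0.34) = min(1, 0.92) = 0.92
b ⊕ (b ⊕ a) = min(1, 0.58 + 0.92) = min(1, 1.50) = 1.00
So the left factor is b ⊕ (b ⊕ a) = 1.00.
a ⊗ a = max(0, 0.34 + 0.34 − 1) = max(0, -0.32) = 0.00
(a ⊗ a) ⊗ a = max(0, 0.00 + 0.34 − 1) = max(0, -0.66) = 0.00
((a ⊗ a) ⊗ a) ⊗ b = max(0, 0.00 + 0.58 − 1) = max(0, -0.42) = 0.00
So the right-hand bound is ((a ⊗ a) ⊗ a) ⊗ b = 0.00.
The residuum of the Łukasiewicz t-norm gives the supremum: min(1, 1 − 1.00 + 0.00).
1 − 1.00 + 0.00 = 0.00, so t = min(1, 0.00) = 0.00.
Check: 1.00 ⊗ 0.00 = max(0, 0.00) = 0.00 ≤ 0.00.

0.00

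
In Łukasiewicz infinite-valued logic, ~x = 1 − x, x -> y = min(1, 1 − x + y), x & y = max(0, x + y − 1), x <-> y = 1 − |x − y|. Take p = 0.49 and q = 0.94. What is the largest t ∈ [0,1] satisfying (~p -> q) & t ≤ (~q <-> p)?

0.57

~p = 1 − 0.49 = 0.51
~p -> q = min(1, 1 − 0.51 + 0.94) = min(1, 1.43) = 1.00
So the left factor is ~p -> q = 1.00.
~q = 1 − 0.94 = 0.06
~q <-> p = 1 − |0.06 − 0.49| = 1 − 0.43 = 0.57
So the right-hand bound is ~q <-> p = 0.57.
The residuum of the Łukasiewicz t-norm gives the supremum: min(1, 1 − 1.00 + 0.57).
1 − 1.00 + 0.57 = 0.57, so t = min(1, 0.57) = 0.57.
Check: 1.00 & 0.57 = max(0, 0.57) = 0.57 ≤ 0.57.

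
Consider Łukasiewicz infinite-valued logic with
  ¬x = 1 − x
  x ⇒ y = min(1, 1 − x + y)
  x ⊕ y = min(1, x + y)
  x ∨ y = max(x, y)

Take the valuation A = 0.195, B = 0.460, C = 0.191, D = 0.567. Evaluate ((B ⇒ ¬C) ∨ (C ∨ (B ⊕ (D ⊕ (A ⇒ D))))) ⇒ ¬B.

¬C = 1 − 0.191 = 0.809
B ⇒ ¬C = min(1, 1 − 0.460 + 0.809) = min(1, 1.349) = 1.000
A ⇒ D = min(1, 1 − 0.195 + 0.567) = min(1, 1.372) = 1.000
D ⊕ (A ⇒ D) = min(1, 0.567 + 1.000) = min(1, 1.567) = 1.000
B ⊕ (D ⊕ (A ⇒ D)) = min(1, 0.460 + 1.000) = min(1, 1.460) = 1.000
C ∨ (B ⊕ (D ⊕ (A ⇒ D))) = max(0.191, 1.000) = 1.000
(B ⇒ ¬C) ∨ (C ∨ (B ⊕ (D ⊕ (A ⇒ D)))) = max(1.000, 1.000) = 1.000
¬B = 1 − 0.460 = 0.540
((B ⇒ ¬C) ∨ (C ∨ (B ⊕ (D ⊕ (A ⇒ D))))) ⇒ ¬B = min(1, 1 − 1.000 + 0.540) = min(1, 0.540) = 0.540

0.540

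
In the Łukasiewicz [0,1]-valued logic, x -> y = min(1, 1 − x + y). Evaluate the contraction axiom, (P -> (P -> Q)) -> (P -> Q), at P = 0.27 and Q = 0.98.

1.00

P -> Q = min(1, 1 − 0.27 + 0.98) = min(1, 1.71) = 1.00
P -> (P -> Q) = min(1, 1 − 0.27 + 1.00) = min(1, 1.73) = 1.00
(P -> (P -> Q)) -> (P -> Q) = min(1, 1 − 1.00 + 1.00) = min(1, 1.00) = 1.00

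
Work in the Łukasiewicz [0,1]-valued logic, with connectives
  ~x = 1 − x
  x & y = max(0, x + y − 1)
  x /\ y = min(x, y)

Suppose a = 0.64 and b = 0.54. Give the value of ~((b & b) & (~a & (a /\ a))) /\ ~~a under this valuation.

b & b = max(0, 0.54 + 0.54 − 1) = max(0, 0.08) = 0.08
~a = 1 − 0.64 = 0.36
a /\ a = min(0.64, 0.64) = 0.64
~a & (a /\ a) = max(0, 0.36 + 0.64 − 1) = max(0, 0.00) = 0.00
(b & b) & (~a & (a /\ a)) = max(0, 0.08 + 0.00 − 1) = max(0, -0.92) = 0.00
~((b & b) & (~a & (a /\ a))) = 1 − 0.00 = 1.00
~~a = 1 − 0.36 = 0.64
~((b & b) & (~a & (a /\ a))) /\ ~~a = min(1.00, 0.64) = 0.64

0.64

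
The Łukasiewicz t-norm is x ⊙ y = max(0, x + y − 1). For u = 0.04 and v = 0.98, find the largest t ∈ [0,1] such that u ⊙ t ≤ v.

1.00

The residuum of the Łukasiewicz t-norm gives the supremum: min(1, 1 − 0.04 + 0.98).
1 − 0.04 + 0.98 = 1.94, so t = min(1, 1.94) = 1.00.
Check: 0.04 ⊙ 1.00 = max(0, 0.04) = 0.04 ≤ 0.98.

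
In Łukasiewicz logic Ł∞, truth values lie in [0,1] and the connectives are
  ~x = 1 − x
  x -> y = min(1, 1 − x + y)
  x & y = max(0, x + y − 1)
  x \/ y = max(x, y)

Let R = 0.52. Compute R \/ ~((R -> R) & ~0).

0.52

R -> R = min(1, 1 − 0.52 + 0.52) = min(1, 1.00) = 1.00
~0 = 1 − 0.00 = 1.00
(R -> R) & ~0 = max(0, 1.00 + 1.00 − 1) = max(0, 1.00) = 1.00
~((R -> R) & ~0) = 1 − 1.00 = 0.00
R \/ ~((R -> R) & ~0) = max(0.52, 0.00) = 0.52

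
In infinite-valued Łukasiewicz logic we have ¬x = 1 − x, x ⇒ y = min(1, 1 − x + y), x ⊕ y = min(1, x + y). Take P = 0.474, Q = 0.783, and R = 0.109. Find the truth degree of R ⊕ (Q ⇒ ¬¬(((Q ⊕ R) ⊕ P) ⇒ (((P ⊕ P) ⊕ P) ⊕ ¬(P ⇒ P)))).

1.000

Q ⊕ R = min(1, 0.783 + 0.109) = min(1, 0.892) = 0.892
(Q ⊕ R) ⊕ P = min(1, 0.892 + 0.474) = min(1, 1.366) = 1.000
P ⊕ P = min(1, 0.474 + 0.474) = min(1, 0.948) = 0.948
(P ⊕ P) ⊕ P = min(1, 0.948 + 0.474) = min(1, 1.422) = 1.000
P ⇒ P = min(1, 1 − 0.474 + 0.474) = min(1, 1.000) = 1.000
¬(P ⇒ P) = 1 − 1.000 = 0.000
((P ⊕ P) ⊕ P) ⊕ ¬(P ⇒ P) = min(1, 1.000 + 0.000) = min(1, 1.000) = 1.000
((Q ⊕ R) ⊕ P) ⇒ (((P ⊕ P) ⊕ P) ⊕ ¬(P ⇒ P)) = min(1, 1 − 1.000 + 1.000) = min(1, 1.000) = 1.000
¬(((Q ⊕ R) ⊕ P) ⇒ (((P ⊕ P) ⊕ P) ⊕ ¬(P ⇒ P))) = 1 − 1.000 = 0.000
¬¬(((Q ⊕ R) ⊕ P) ⇒ (((P ⊕ P) ⊕ P) ⊕ ¬(P ⇒ P))) = 1 − 0.000 = 1.000
Q ⇒ ¬¬(((Q ⊕ R) ⊕ P) ⇒ (((P ⊕ P) ⊕ P) ⊕ ¬(P ⇒ P))) = min(1, 1 − 0.783 + 1.000) = min(1, 1.217) = 1.000
R ⊕ (Q ⇒ ¬¬(((Q ⊕ R) ⊕ P) ⇒ (((P ⊕ P) ⊕ P) ⊕ ¬(P ⇒ P)))) = min(1, 0.109 + 1.000) = min(1, 1.109) = 1.000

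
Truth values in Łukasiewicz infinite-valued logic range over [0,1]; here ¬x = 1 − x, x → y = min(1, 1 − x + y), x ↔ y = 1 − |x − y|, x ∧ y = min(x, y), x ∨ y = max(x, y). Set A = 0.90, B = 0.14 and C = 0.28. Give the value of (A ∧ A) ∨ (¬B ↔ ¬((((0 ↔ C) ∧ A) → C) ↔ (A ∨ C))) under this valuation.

A ∧ A = min(0.90, 0.90) = 0.90
¬B = 1 − 0.14 = 0.86
0 ↔ C = 1 − |0.00 − 0.28| = 1 − 0.28 = 0.72
(0 ↔ C) ∧ A = min(0.72, 0.90) = 0.72
((0 ↔ C) ∧ A) → C = min(1, 1 − 0.72 + 0.28) = min(1, 0.56) = 0.56
A ∨ C = max(0.90, 0.28) = 0.90
(((0 ↔ C) ∧ A) → C) ↔ (A ∨ C) = 1 − |0.56 − 0.90| = 1 − 0.34 = 0.66
¬((((0 ↔ C) ∧ A) → C) ↔ (A ∨ C)) = 1 − 0.66 = 0.34
¬B ↔ ¬((((0 ↔ C) ∧ A) → C) ↔ (A ∨ C)) = 1 − |0.86 − 0.34| = 1 − 0.52 = 0.48
(A ∧ A) ∨ (¬B ↔ ¬((((0 ↔ C) ∧ A) → C) ↔ (A ∨ C))) = max(0.90, 0.48) = 0.90

0.90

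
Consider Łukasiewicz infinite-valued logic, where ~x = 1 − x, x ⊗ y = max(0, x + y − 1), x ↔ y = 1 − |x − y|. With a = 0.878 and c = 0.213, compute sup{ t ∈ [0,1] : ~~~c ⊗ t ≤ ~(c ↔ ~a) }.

~c = 1 − 0.213 = 0.787
~~c = 1 − 0.787 = 0.213
~~~c = 1 − 0.213 = 0.787
So the left factor is ~~~c = 0.787.
~a = 1 − 0.878 = 0.122
c ↔ ~a = 1 − |0.213 − 0.122| = 1 − 0.091 = 0.909
~(c ↔ ~a) = 1 − 0.909 = 0.091
So the right-hand bound is ~(c ↔ ~a) = 0.091.
The residuum of the Łukasiewicz t-norm gives the supremum: min(1, 1 − 0.787 + 0.091).
1 − 0.787 + 0.091 = 0.304, so t = min(1, 0.304) = 0.304.
Check: 0.787 ⊗ 0.304 = max(0, 0.091) = 0.091 ≤ 0.091.

0.304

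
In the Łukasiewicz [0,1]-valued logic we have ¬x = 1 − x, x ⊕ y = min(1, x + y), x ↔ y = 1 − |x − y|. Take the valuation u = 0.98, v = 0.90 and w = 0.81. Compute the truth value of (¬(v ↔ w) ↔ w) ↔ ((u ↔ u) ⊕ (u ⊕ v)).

0.28

v ↔ w = 1 − |0.90 − 0.81| = 1 − 0.09 = 0.91
¬(v ↔ w) = 1 − 0.91 = 0.09
¬(v ↔ w) ↔ w = 1 − |0.09 − 0.81| = 1 − 0.72 = 0.28
u ↔ u = 1 − |0.98 − 0.98| = 1 − 0.00 = 1.00
u ⊕ v = min(1, 0.98 + 0.90) = min(1, 1.88) = 1.00
(u ↔ u) ⊕ (u ⊕ v) = min(1, 1.00 + 1.00) = min(1, 2.00) = 1.00
(¬(v ↔ w) ↔ w) ↔ ((u ↔ u) ⊕ (u ⊕ v)) = 1 − |0.28 − 1.00| = 1 − 0.72 = 0.28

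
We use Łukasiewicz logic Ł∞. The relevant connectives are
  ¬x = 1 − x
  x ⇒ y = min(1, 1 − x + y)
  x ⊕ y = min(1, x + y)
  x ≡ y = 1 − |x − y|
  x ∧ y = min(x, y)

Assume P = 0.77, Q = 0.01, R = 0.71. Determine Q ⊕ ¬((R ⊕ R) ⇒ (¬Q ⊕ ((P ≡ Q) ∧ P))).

R ⊕ R = min(1, 0.71 + 0.71) = min(1, 1.42) = 1.00
¬Q = 1 − 0.01 = 0.99
P ≡ Q = 1 − |0.77 − 0.01| = 1 − 0.76 = 0.24
(P ≡ Q) ∧ P = min(0.24, 0.77) = 0.24
¬Q ⊕ ((P ≡ Q) ∧ P) = min(1, 0.99 + 0.24) = min(1, 1.23) = 1.00
(R ⊕ R) ⇒ (¬Q ⊕ ((P ≡ Q) ∧ P)) = min(1, 1 − 1.00 + 1.00) = min(1, 1.00) = 1.00
¬((R ⊕ R) ⇒ (¬Q ⊕ ((P ≡ Q) ∧ P))) = 1 − 1.00 = 0.00
Q ⊕ ¬((R ⊕ R) ⇒ (¬Q ⊕ ((P ≡ Q) ∧ P))) = min(1, 0.01 + 0.00) = min(1, 0.01) = 0.01

0.01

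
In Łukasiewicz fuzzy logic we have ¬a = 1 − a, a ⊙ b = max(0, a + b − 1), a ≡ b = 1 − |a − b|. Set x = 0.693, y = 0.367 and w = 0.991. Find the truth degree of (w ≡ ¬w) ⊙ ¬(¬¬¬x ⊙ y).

0.018

¬w = 1 − 0.991 = 0.009
w ≡ ¬w = 1 − |0.991 − 0.009| = 1 − 0.982 = 0.018
¬x = 1 − 0.693 = 0.307
¬¬x = 1 − 0.307 = 0.693
¬¬¬x = 1 − 0.693 = 0.307
¬¬¬x ⊙ y = max(0, 0.307 + 0.367 − 1) = max(0, -0.326) = 0.000
¬(¬¬¬x ⊙ y) = 1 − 0.000 = 1.000
(w ≡ ¬w) ⊙ ¬(¬¬¬x ⊙ y) = max(0, 0.018 + 1.000 − 1) = max(0, 0.018) = 0.018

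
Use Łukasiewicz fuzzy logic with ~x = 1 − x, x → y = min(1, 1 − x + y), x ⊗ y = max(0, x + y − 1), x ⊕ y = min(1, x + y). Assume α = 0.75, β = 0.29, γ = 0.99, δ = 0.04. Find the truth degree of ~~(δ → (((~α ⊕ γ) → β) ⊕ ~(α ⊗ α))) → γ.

0.99

~α = 1 − 0.75 = 0.25
~α ⊕ γ = min(1, 0.25 + 0.99) = min(1, 1.24) = 1.00
(~α ⊕ γ) → β = min(1, 1 − 1.00 + 0.29) = min(1, 0.29) = 0.29
α ⊗ α = max(0, 0.75 + 0.75 − 1) = max(0, 0.50) = 0.50
~(α ⊗ α) = 1 − 0.50 = 0.50
((~α ⊕ γ) → β) ⊕ ~(α ⊗ α) = min(1, 0.29 + 0.50) = min(1, 0.79) = 0.79
δ → (((~α ⊕ γ) → β) ⊕ ~(α ⊗ α)) = min(1, 1 − 0.04 + 0.79) = min(1, 1.75) = 1.00
~(δ → (((~α ⊕ γ) → β) ⊕ ~(α ⊗ α))) = 1 − 1.00 = 0.00
~~(δ → (((~α ⊕ γ) → β) ⊕ ~(α ⊗ α))) = 1 − 0.00 = 1.00
~~(δ → (((~α ⊕ γ) → β) ⊕ ~(α ⊗ α))) → γ = min(1, 1 − 1.00 + 0.99) = min(1, 0.99) = 0.99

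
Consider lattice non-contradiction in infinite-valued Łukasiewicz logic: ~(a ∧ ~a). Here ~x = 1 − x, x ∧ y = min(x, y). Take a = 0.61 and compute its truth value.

0.61

~a = 1 − 0.61 = 0.39
a ∧ ~a = min(0.61, 0.39) = 0.39
~(a ∧ ~a) = 1 − 0.39 = 0.61
(The value 0.61 < 1 shows this instance is not satisfied; not a Ł∞-tautology — its value is 1 − min(a, 1−a).)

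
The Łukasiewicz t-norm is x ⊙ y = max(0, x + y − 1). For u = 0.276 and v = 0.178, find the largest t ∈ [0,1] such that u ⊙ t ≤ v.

0.902

The residuum of the Łukasiewicz t-norm gives the supremum: min(1, 1 − 0.276 + 0.178).
1 − 0.276 + 0.178 = 0.902, so t = min(1, 0.902) = 0.902.
Check: 0.276 ⊙ 0.902 = max(0, 0.178) = 0.178 ≤ 0.178.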